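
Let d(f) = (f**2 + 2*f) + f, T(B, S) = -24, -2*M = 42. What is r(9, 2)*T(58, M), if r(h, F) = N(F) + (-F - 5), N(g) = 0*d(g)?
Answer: 168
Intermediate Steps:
M = -21 (M = -1/2*42 = -21)
d(f) = f**2 + 3*f
N(g) = 0 (N(g) = 0*(g*(3 + g)) = 0)
r(h, F) = -5 - F (r(h, F) = 0 + (-F - 5) = 0 + (-5 - F) = -5 - F)
r(9, 2)*T(58, M) = (-5 - 1*2)*(-24) = (-5 - 2)*(-24) = -7*(-24) = 168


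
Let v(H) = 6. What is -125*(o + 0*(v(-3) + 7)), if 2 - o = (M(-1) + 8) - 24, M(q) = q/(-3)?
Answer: -6625/3 ≈ -2208.3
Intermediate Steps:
M(q) = -q/3 (M(q) = q*(-⅓) = -q/3)
o = 53/3 (o = 2 - ((-⅓*(-1) + 8) - 24) = 2 - ((⅓ + 8) - 24) = 2 - (25/3 - 24) = 2 - 1*(-47/3) = 2 + 47/3 = 53/3 ≈ 17.667)
-125*(o + 0*(v(-3) + 7)) = -125*(53/3 + 0*(6 + 7)) = -125*(53/3 + 0*13) = -125*(53/3 + 0) = -125*53/3 = -6625/3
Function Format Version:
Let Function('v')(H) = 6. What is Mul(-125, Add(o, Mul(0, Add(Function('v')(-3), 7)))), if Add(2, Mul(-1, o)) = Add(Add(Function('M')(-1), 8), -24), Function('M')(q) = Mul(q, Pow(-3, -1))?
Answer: Rational(-6625, 3) ≈ -2208.3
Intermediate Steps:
Function('M')(q) = Mul(Rational(-1, 3), q) (Function('M')(q) = Mul(q, Rational(-1, 3)) = Mul(Rational(-1, 3), q))
o = Rational(53, 3) (o = Add(2, Mul(-1, Add(Add(Mul(Rational(-1, 3), -1), 8), -24))) = Add(2, Mul(-1, Add(Add(Rational(1, 3), 8), -24))) = Add(2, Mul(-1, Add(Rational(25, 3), -24))) = Add(2, Mul(-1, Rational(-47, 3))) = Add(2, Rational(47, 3)) = Rational(53, 3) ≈ 17.667)
Mul(-125, Add(o, Mul(0, Add(Function('v')(-3), 7)))) = Mul(-125, Add(Rational(53, 3), Mul(0, Add(6, 7)))) = Mul(-125, Add(Rational(53, 3), Mul(0, 13))) = Mul(-125, Add(Rational(53, 3), 0)) = Mul(-125, Rational(53, 3)) = Rational(-6625, 3)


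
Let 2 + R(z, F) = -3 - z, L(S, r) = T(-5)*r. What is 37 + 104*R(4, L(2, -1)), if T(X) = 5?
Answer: -899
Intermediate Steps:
L(S, r) = 5*r
R(z, F) = -5 - z (R(z, F) = -2 + (-3 - z) = -5 - z)
37 + 104*R(4, L(2, -1)) = 37 + 104*(-5 - 1*4) = 37 + 104*(-5 - 4) = 37 + 104*(-9) = 37 - 936 = -899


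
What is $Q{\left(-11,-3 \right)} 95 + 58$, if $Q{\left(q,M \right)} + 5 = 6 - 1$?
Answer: $58$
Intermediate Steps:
$Q{\left(q,M \right)} = 0$ ($Q{\left(q,M \right)} = -5 + \left(6 - 1\right) = -5 + 5 = 0$)
$Q{\left(-11,-3 \right)} 95 + 58 = 0 \cdot 95 + 58 = 0 + 58 = 58$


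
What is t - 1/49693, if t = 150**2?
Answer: 1118092499/49693 ≈ 22500.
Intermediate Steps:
t = 22500
t - 1/49693 = 22500 - 1/49693 = 1118092499/49693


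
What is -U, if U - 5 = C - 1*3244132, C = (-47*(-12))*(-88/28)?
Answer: 22721297/7 ≈ 3.2459e+6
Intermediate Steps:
C = -12408/7 (C = 564*(-88*1/28) = 564*(-22/7) = -12408/7 ≈ -1772.6)
U = -22721297/7 (U = 5 + (-12408/7 - 1*3244132) = 5 + (-12408/7 - 3244132) = 5 - 22721332/7 = -22721297/7 ≈ -3.2459e+6)
-U = -1*(-22721297/7) = 22721297/7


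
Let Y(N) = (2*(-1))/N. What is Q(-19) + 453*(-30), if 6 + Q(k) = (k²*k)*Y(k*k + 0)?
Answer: -13558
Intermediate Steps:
Y(N) = -2/N
Q(k) = -6 - 2*k (Q(k) = -6 + (k²*k)*(-2/(k*k + 0)) = -6 + k³*(-2/(k² + 0)) = -6 + k³*(-2/k²) = -6 - 2*k)
Q(-19) + 453*(-30) = (-6 - 2*(-19)) + 453*(-30) = (-6 + 38) - 13590 = 32 - 13590 = -13558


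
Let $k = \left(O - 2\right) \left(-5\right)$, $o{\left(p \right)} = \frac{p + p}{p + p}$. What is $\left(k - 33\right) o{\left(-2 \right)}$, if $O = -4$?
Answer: $-3$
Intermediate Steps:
$o{\left(p \right)} = 1$ ($o{\left(p \right)} = \frac{2 p}{2 p} = 2 p \frac{1}{2 p} = 1$)
$k = 30$ ($k = \left(-4 - 2\right) \left(-5\right) = \left(-6\right) \left(-5\right) = 30$)
$\left(k - 33\right) o{\left(-2 \right)} = \left(30 - 33\right) 1 = \left(-3\right) 1 = -3$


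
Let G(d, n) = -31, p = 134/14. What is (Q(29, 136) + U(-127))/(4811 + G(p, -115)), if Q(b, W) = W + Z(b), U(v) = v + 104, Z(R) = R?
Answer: 71/2390 ≈ 0.029707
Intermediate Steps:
p = 67/7 (p = 134*(1/14) = 67/7 ≈ 9.5714)
U(v) = 104 + v
Q(b, W) = W + b
(Q(29, 136) + U(-127))/(4811 + G(p, -115)) = ((136 + 29) + (104 - 127))/(4811 - 31) = (165 - 23)/4780 = 142*(1/4780) = 71/2390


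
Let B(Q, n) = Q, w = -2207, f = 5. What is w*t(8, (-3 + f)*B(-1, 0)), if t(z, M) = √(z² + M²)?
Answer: -4414*√17 ≈ -18199.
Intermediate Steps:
t(z, M) = √(M² + z²)
w*t(8, (-3 + f)*B(-1, 0)) = -2207*√(((-3 + 5)*(-1))² + 8²) = -2207*√((2*(-1))² + 64) = -2207*√((-2)² + 64) = -2207*√(4 + 64) = -4414*√17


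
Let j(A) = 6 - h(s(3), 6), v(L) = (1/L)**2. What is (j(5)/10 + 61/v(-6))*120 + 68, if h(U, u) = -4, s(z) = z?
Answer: 263708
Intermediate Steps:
v(L) = L**(-2)
j(A) = 10 (j(A) = 6 - 1*(-4) = 6 + 4 = 10)
(j(5)/10 + 61/v(-6))*120 + 68 = (10/10 + 61/((-6)**(-2)))*120 + 68 = (10*(1/10) + 61/(1/36))*120 + 68 = (1 + 61*36)*120 + 68 = (1 + 2196)*120 + 68 = 2197*120 + 68 = 263640 + 68 = 263708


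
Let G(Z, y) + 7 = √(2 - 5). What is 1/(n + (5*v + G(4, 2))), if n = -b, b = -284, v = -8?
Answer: 79/18724 - I*√3/56172 ≈ 0.0042192 - 3.0835e-5*I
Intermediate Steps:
G(Z, y) = -7 + I*√3 (G(Z, y) = -7 + √(2 - 5) = -7 + √(-3) = -7 + I*√3)
n = 284 (n = -1*(-284) = 284)
1/(n + (5*v + G(4, 2))) = 1/(284 + (5*(-8) + (-7 + I*√3))) = 1/(284 + (-40 + (-7 + I*√3))) = 1/(284 + (-47 + I*√3)) = 1/(237 + I*√3)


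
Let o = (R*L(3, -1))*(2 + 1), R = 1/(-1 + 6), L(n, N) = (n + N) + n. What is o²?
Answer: 9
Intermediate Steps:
L(n, N) = N + 2*n (L(n, N) = (N + n) + n = N + 2*n)
R = ⅕ (R = 1/5 = ⅕ ≈ 0.20000)
o = 3 (o = ((-1 + 2*3)/5)*(2 + 1) = ((-1 + 6)/5)*3 = ((⅕)*5)*3 = 1*3 = 3)
o² = 3² = 9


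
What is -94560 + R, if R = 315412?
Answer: 220852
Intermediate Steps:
-94560 + R = -94560 + 315412 = 220852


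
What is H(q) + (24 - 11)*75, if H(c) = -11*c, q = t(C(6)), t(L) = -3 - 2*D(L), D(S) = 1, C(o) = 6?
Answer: 1030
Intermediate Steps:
t(L) = -5 (t(L) = -3 - 2*1 = -3 - 2 = -5)
q = -5
H(q) + (24 - 11)*75 = -11*(-5) + (24 - 11)*75 = 55 + 13*75 = 55 + 975 = 1030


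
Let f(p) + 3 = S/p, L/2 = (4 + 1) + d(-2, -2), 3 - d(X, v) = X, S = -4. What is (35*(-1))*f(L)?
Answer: 112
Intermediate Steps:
d(X, v) = 3 - X
L = 20 (L = 2*((4 + 1) + (3 - 1*(-2))) = 2*(5 + (3 + 2)) = 2*(5 + 5) = 2*10 = 20)
f(p) = -3 - 4/p
(35*(-1))*f(L) = (35*(-1))*(-3 - 4/20) = -35*(-3 - 4*1/20) = -35*(-3 - ⅕) = -35*(-16/5) = 112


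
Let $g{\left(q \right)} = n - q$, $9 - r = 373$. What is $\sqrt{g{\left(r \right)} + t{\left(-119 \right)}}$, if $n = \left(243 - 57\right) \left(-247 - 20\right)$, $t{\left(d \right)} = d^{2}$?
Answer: $i \sqrt{35137} \approx 187.45 i$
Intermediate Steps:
$r = -364$ ($r = 9 - 373 = -364$)
$n = -49662$ ($n = 186 \left(-267\right) = -49662$)
$g{\left(q \right)} = -49662 - q$
$\sqrt{g{\left(r \right)} + t{\left(-119 \right)}} = \sqrt{\left(-49662 - -364\right) + \left(-119\right)^{2}} = \sqrt{\left(-49662 + 364\right) + 14161} = \sqrt{-49298 + 14161} = \sqrt{-35137} = i \sqrt{35137}$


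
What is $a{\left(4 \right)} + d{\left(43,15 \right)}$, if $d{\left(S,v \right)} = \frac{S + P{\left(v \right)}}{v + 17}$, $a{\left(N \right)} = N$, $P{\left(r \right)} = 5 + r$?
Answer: $\frac{191}{32} \approx 5.9688$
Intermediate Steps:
$d{\left(S,v \right)} = \frac{5 + S + v}{17 + v}$ ($d{\left(S,v \right)} = \frac{S + \left(5 + v\right)}{v + 17} = \frac{5 + S + v}{17 + v}$)
$a{\left(4 \right)} + d{\left(43,15 \right)} = 4 + \frac{5 + 43 + 15}{17 + 15} = 4 + \frac{1}{32} \cdot 63 = 4 + \frac{63}{32} = \frac{191}{32}$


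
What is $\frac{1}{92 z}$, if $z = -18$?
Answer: $- \frac{1}{1656} \approx -0.00060386$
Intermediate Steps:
$\frac{1}{92 z} = \frac{1}{92 \left(-18\right)} = \frac{1}{-1656} = - \frac{1}{1656}$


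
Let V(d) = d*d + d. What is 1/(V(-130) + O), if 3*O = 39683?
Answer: 3/89993 ≈ 3.3336e-5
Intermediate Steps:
O = 39683/3 (O = (1/3)*39683 = 39683/3 ≈ 13228.)
V(d) = d + d**2 (V(d) = d**2 + d = d + d**2)
1/(V(-130) + O) = 1/(-130*(1 - 130) + 39683/3) = 1/(-130*(-129) + 39683/3) = 1/(16770 + 39683/3) = 1/(89993/3) = 3/89993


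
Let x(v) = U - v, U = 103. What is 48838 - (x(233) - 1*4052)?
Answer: 53020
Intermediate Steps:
x(v) = 103 - v
48838 - (x(233) - 1*4052) = 48838 - ((103 - 1*233) - 1*4052) = 48838 - ((103 - 233) - 4052) = 48838 - (-130 - 4052) = 48838 - 1*(-4182) = 48838 + 4182 = 53020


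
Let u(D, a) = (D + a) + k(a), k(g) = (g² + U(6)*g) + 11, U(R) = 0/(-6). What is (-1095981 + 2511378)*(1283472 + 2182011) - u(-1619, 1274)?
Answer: 4905032619009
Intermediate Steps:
U(R) = 0 (U(R) = 0*(-⅙) = 0)
k(g) = 11 + g² (k(g) = (g² + 0*g) + 11 = (g² + 0) + 11 = g² + 11 = 11 + g²)
u(D, a) = 11 + D + a + a² (u(D, a) = (D + a) + (11 + a²) = 11 + D + a + a²)
(-1095981 + 2511378)*(1283472 + 2182011) - u(-1619, 1274) = (-1095981 + 2511378)*(1283472 + 2182011) - (11 - 1619 + 1274 + 1274²) = 1415397*3465483 - (11 - 1619 + 1274 + 1623076) = 4905034241751 - 1*1622742 = 4905034241751 - 1622742 = 4905032619009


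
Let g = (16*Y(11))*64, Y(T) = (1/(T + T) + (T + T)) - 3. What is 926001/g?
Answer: 10186011/214528 ≈ 47.481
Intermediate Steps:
Y(T) = -3 + 1/(2*T) + 2*T (Y(T) = (1/(2*T) + 2*T) - 3 = -3 + 1/(2*T) + 2*T)
g = 214528/11 (g = (16*(-3 + (½)/11 + 2*11))*64 = (16*(-3 + (½)*(1/11) + 22))*64 = (16*(-3 + 1/22 + 22))*64 = (16*(419/22))*64 = (3352/11)*64 = 214528/11 ≈ 19503.)
926001/g = 926001/(214528/11) = 926001*(11/214528) = 10186011/214528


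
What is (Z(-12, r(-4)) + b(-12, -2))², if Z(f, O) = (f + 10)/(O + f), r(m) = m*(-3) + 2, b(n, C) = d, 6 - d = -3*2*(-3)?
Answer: 169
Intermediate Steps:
d = -12 (d = 6 - (-3*2)*(-3) = 6 - (-6)*(-3) = 6 - 1*18 = 6 - 18 = -12)
b(n, C) = -12
r(m) = 2 - 3*m (r(m) = -3*m + 2 = 2 - 3*m)
Z(f, O) = (10 + f)/(O + f)
(Z(-12, r(-4)) + b(-12, -2))² = ((10 - 12)/((2 - 3*(-4)) - 12) - 12)² = (-2/((2 + 12) - 12) - 12)² = (-2/(14 - 12) - 12)² = (-2/2 - 12)² = ((½)*(-2) - 12)² = (-1 - 12)² = (-13)² = 169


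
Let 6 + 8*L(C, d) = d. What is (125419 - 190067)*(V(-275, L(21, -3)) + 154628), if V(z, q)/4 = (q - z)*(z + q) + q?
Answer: 19119185383/2 ≈ 9.5596e+9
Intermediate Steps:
L(C, d) = -¾ + d/8
V(z, q) = 4*q + 4*(q + z)*(q - z) (V(z, q) = 4*((q - z)*(z + q) + q) = 4*((q - z)*(q + z) + q) = 4*((q + z)*(q - z) + q) = 4*(q + (q + z)*(q - z)) = 4*q + 4*(q + z)*(q - z))
(125419 - 190067)*(V(-275, L(21, -3)) + 154628) = (125419 - 190067)*((-4*(-275)² + 4*(-¾ + (⅛)*(-3)) + 4*(-¾ + (⅛)*(-3))²) + 154628) = -64648*((-4*75625 + 4*(-¾ - 3/8) + 4*(-¾ - 3/8)²) + 154628) = -64648*((-302500 + 4*(-9/8) + 4*(-9/8)²) + 154628) = -64648*((-302500 - 9/2 + 4*(81/64)) + 154628) = -64648*((-302500 - 9/2 + 81/16) + 154628) = -64648*(-4839991/16 + 154628) = -64648*(-2365943/16) = 19119185383/2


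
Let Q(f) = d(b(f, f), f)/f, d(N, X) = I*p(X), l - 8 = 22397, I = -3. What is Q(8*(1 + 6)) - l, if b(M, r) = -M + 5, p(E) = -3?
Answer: -1254671/56 ≈ -22405.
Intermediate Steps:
l = 22405 (l = 8 + 22397 = 22405)
b(M, r) = 5 - M
d(N, X) = 9 (d(N, X) = -3*(-3) = 9)
Q(f) = 9/f
Q(8*(1 + 6)) - l = 9/((8*(1 + 6))) - 1*22405 = 9/((8*7)) - 22405 = 9/56 - 22405 = -1254671/56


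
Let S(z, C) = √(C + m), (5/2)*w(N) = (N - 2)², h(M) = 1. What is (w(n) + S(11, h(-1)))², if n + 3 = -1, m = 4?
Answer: 5309/25 + 144*√5/5 ≈ 276.76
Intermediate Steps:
n = -4 (n = -3 - 1 = -4)
w(N) = 2*(-2 + N)²/5 (w(N) = 2*(N - 2)²/5 = 2*(-2 + N)²/5)
S(z, C) = √(4 + C) (S(z, C) = √(C + 4) = √(4 + C))
(w(n) + S(11, h(-1)))² = (2*(-2 - 4)²/5 + √(4 + 1))² = ((⅖)*(-6)² + √5)² = ((⅖)*36 + √5)² = (72/5 + √5)²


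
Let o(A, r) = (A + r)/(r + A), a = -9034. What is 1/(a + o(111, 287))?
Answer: -1/9033 ≈ -0.00011071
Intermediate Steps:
o(A, r) = 1 (o(A, r) = (A + r)/(A + r) = 1)
1/(a + o(111, 287)) = 1/(-9034 + 1) = 1/(-9033) = -1/9033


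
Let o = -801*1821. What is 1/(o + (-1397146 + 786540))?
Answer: -1/2069227 ≈ -4.8327e-7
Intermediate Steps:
o = -1458621
1/(o + (-1397146 + 786540)) = 1/(-1458621 + (-1397146 + 786540)) = 1/(-1458621 - 610606) = 1/(-2069227) = -1/2069227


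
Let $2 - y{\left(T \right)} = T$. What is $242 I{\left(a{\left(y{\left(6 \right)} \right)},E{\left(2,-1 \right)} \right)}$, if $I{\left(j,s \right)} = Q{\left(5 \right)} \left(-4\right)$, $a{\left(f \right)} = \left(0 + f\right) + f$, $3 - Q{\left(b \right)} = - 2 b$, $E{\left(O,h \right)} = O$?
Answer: $-12584$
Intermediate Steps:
$Q{\left(b \right)} = 3 + 2 b$ ($Q{\left(b \right)} = 3 - - 2 b = 3 + 2 b$)
$y{\left(T \right)} = 2 - T$
$a{\left(f \right)} = 2 f$ ($a{\left(f \right)} = f + f = 2 f$)
$I{\left(j,s \right)} = -52$ ($I{\left(j,s \right)} = \left(3 + 2 \cdot 5\right) \left(-4\right) = \left(3 + 10\right) \left(-4\right) = 13 \left(-4\right) = -52$)
$242 I{\left(a{\left(y{\left(6 \right)} \right)},E{\left(2,-1 \right)} \right)} = 242 \left(-52\right) = -12584$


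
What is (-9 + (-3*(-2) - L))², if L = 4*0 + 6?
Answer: 81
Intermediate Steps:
L = 6 (L = 0 + 6 = 6)
(-9 + (-3*(-2) - L))² = (-9 + (-3*(-2) - 1*6))² = (-9 + (6 - 6))² = (-9 + 0)² = (-9)² = 81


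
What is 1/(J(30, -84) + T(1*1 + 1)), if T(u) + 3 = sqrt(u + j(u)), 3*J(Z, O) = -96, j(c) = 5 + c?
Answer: -1/32 ≈ -0.031250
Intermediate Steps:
J(Z, O) = -32 (J(Z, O) = (1/3)*(-96) = -32)
T(u) = -3 + sqrt(5 + 2*u) (T(u) = -3 + sqrt(u + (5 + u)) = -3 + sqrt(5 + 2*u))
1/(J(30, -84) + T(1*1 + 1)) = 1/(-32 + (-3 + sqrt(5 + 2*(1*1 + 1)))) = 1/(-32 + (-3 + sqrt(5 + 2*(1 + 1)))) = 1/(-32 + (-3 + sqrt(5 + 2*2))) = 1/(-32 + (-3 + sqrt(5 + 4))) = 1/(-32 + (-3 + sqrt(9))) = 1/(-32 + (-3 + 3)) = 1/(-32 + 0) = 1/(-32) = -1/32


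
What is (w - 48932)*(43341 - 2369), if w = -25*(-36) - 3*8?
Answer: -1968950432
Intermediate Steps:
w = 876 (w = 900 - 24 = 876)
(w - 48932)*(43341 - 2369) = (876 - 48932)*(43341 - 2369) = -48056*40972 = -1968950432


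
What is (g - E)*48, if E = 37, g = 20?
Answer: -816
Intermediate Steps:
(g - E)*48 = (20 - 1*37)*48 = (20 - 37)*48 = -17*48 = -816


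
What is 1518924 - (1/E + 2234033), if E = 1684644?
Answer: -1204704086197/1684644 ≈ -7.1511e+5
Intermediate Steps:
1518924 - (1/E + 2234033) = 1518924 - (1/1684644 + 2234033) = 1518924 - 1*3763550289253/1684644 = 1518924 - 3763550289253/1684644 = -1204704086197/1684644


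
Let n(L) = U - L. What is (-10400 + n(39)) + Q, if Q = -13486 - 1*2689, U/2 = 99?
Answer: -26416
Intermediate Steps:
U = 198 (U = 2*99 = 198)
n(L) = 198 - L
Q = -16175 (Q = -13486 - 2689 = -16175)
(-10400 + n(39)) + Q = (-10400 + (198 - 1*39)) - 16175 = (-10400 + (198 - 39)) - 16175 = (-10400 + 159) - 16175 = -10241 - 16175 = -26416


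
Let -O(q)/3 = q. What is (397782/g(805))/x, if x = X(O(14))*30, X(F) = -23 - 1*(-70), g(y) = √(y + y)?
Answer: 9471*√1610/54050 ≈ 7.0309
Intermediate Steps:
O(q) = -3*q
g(y) = √2*√y (g(y) = √(2*y) = √2*√y)
X(F) = 47 (X(F) = -23 + 70 = 47)
x = 1410 (x = 47*30 = 1410)
(397782/g(805))/x = (397782/((√2*√805)))/1410 = (397782/(√1610))*(1/1410) = (397782*(√1610/1610))*(1/1410) = (28413*√1610/115)*(1/1410) = 9471*√1610/54050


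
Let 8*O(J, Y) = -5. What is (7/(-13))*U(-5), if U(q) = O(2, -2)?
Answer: 35/104 ≈ 0.33654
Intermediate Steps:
O(J, Y) = -5/8 (O(J, Y) = (⅛)*(-5) = -5/8)
U(q) = -5/8
(7/(-13))*U(-5) = (7/(-13))*(-5/8) = -1/13*7*(-5/8) = -7/13*(-5/8) = 35/104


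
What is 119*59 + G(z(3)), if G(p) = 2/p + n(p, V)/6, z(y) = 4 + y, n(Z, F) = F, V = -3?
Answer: 98291/14 ≈ 7020.8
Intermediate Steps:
G(p) = -1/2 + 2/p (G(p) = 2/p - 3/6 = 2/p - 3*1/6 = 2/p - 1/2 = -1/2 + 2/p)
119*59 + G(z(3)) = 119*59 + (4 - (4 + 3))/(2*(4 + 3)) = 7021 + (1/2)*(4 - 1*7)/7 = 7021 + (1/2)*(1/7)*(4 - 7) = 7021 + (1/2)*(1/7)*(-3) = 7021 - 3/14 = 98291/14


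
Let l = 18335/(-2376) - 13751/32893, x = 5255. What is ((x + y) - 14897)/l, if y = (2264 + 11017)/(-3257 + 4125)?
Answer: 23323247555850/19708731461 ≈ 1183.4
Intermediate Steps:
y = 13281/868 ≈ 15.301
l = -635765531/78153768 (l = 18335*(-1/2376) - 13751*1/32893 = -18335/2376 - 13751/32893 = -635765531/78153768 ≈ -8.1348)
((x + y) - 14897)/l = ((5255 + 13281/868) - 14897)/(-635765531/78153768) = (4574621/868 - 14897)*(-78153768/635765531) = -8355975/868*(-78153768/635765531) = 23323247555850/19708731461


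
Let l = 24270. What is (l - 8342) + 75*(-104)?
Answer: 8128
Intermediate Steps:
(l - 8342) + 75*(-104) = (24270 - 8342) + 75*(-104) = 15928 - 7800 = 8128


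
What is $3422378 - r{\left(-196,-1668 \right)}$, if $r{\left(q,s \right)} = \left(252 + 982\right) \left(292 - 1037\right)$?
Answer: $4341708$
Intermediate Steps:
$r{\left(q,s \right)} = -919330$ ($r{\left(q,s \right)} = 1234 \left(-745\right) = -919330$)
$3422378 - r{\left(-196,-1668 \right)} = 3422378 - -919330 = 3422378 + 919330 = 4341708$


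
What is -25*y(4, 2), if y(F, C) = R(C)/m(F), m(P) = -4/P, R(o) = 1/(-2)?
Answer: -25/2 ≈ -12.500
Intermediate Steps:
R(o) = -1/2
y(F, C) = F/8 (y(F, C) = -(-F/4)/2 = -(-1)*F/8 = F/8)
-25*y(4, 2) = -25*4/8 = -25*1/2 = -25/2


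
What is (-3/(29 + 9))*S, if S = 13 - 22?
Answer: 27/38 ≈ 0.71053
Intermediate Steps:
S = -9
(-3/(29 + 9))*S = -3/(29 + 9)*(-9) = -3/38*(-9) = 27/38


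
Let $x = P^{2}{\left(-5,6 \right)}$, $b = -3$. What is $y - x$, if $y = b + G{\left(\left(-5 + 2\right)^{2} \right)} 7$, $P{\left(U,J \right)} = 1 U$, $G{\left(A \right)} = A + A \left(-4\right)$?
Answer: $-217$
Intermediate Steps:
$G{\left(A \right)} = - 3 A$ ($G{\left(A \right)} = A - 4 A = - 3 A$)
$P{\left(U,J \right)} = U$
$y = -192$ ($y = -3 + - 3 \left(-5 + 2\right)^{2} \cdot 7 = -3 + - 3 \left(-3\right)^{2} \cdot 7 = -3 + \left(-3\right) 9 \cdot 7 = -3 - 189 = -192$)
$x = 25$ ($x = \left(-5\right)^{2} = 25$)
$y - x = -192 - 25 = -217$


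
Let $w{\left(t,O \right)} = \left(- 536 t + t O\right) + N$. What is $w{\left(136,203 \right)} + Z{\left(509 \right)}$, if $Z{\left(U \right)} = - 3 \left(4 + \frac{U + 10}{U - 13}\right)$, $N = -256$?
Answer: $- \frac{22597333}{496} \approx -45559.0$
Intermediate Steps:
$w{\left(t,O \right)} = -256 - 536 t + O t$ ($w{\left(t,O \right)} = \left(- 536 t + t O\right) - 256 = \left(- 536 t + O t\right) - 256 = -256 - 536 t + O t$)
$Z{\left(U \right)} = -12 - \frac{3 \left(10 + U\right)}{-13 + U}$ ($Z{\left(U \right)} = - 3 \left(4 + \frac{10 + U}{-13 + U}\right) = -12 - \frac{3 \left(10 + U\right)}{-13 + U}$)
$w{\left(136,203 \right)} + Z{\left(509 \right)} = \left(-256 - 72896 + 203 \cdot 136\right) + \frac{3 \left(42 - 2545\right)}{-13 + 509} = \left(-256 - 72896 + 27608\right) + \frac{3 \left(42 - 2545\right)}{496} = -45544 + 3 \cdot \frac{1}{496} \left(-2503\right) = -45544 - \frac{7509}{496} = - \frac{22597333}{496}$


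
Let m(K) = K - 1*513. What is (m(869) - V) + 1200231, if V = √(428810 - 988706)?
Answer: 1200587 - 2*I*√139974 ≈ 1.2006e+6 - 748.26*I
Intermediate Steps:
V = 2*I*√139974 (V = √(-559896) = 2*I*√139974 ≈ 748.26*I)
m(K) = -513 + K (m(K) = K - 513 = -513 + K)
(m(869) - V) + 1200231 = ((-513 + 869) - 2*I*√139974) + 1200231 = (356 - 2*I*√139974) + 1200231 = 1200587 - 2*I*√139974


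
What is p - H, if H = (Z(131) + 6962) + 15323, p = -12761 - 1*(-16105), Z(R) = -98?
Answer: -18843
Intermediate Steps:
p = 3344 (p = -12761 + 16105 = 3344)
H = 22187 (H = (-98 + 6962) + 15323 = 6864 + 15323 = 22187)
p - H = 3344 - 1*22187 = 3344 - 22187 = -18843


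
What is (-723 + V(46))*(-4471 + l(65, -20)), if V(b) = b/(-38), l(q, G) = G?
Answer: 61796160/19 ≈ 3.2524e+6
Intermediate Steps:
V(b) = -b/38 (V(b) = b*(-1/38) = -b/38)
(-723 + V(46))*(-4471 + l(65, -20)) = (-723 - 1/38*46)*(-4471 - 20) = (-723 - 23/19)*(-4491) = -13760/19*(-4491) = 61796160/19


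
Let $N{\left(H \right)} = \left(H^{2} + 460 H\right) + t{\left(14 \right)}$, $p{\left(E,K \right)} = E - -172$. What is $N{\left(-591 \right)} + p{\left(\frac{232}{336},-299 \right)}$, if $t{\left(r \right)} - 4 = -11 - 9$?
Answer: $\frac{3258263}{42} \approx 77578.0$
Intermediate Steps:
$t{\left(r \right)} = -16$ ($t{\left(r \right)} = 4 - 20 = -16$)
$p{\left(E,K \right)} = 172 + E$ ($p{\left(E,K \right)} = E + 172 = 172 + E$)
$N{\left(H \right)} = -16 + H^{2} + 460 H$ ($N{\left(H \right)} = \left(H^{2} + 460 H\right) - 16 = -16 + H^{2} + 460 H$)
$N{\left(-591 \right)} + p{\left(\frac{232}{336},-299 \right)} = \left(-16 + \left(-591\right)^{2} + 460 \left(-591\right)\right) + \left(172 + \frac{232}{336}\right) = \left(-16 + 349281 - 271860\right) + \left(172 + 232 \cdot \frac{1}{336}\right) = 77405 + \left(172 + \frac{29}{42}\right) = 77405 + \frac{7253}{42} = \frac{3258263}{42}$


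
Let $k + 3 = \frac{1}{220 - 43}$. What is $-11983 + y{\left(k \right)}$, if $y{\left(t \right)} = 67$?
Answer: $-11916$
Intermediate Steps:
$k = - \frac{530}{177}$ ($k = -3 + \frac{1}{220 - 43} = -3 + \frac{1}{177} = - \frac{530}{177} \approx -2.9944$)
$-11983 + y{\left(k \right)} = -11983 + 67 = -11916$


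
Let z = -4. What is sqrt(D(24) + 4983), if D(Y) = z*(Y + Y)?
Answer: sqrt(4791) ≈ 69.217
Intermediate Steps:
D(Y) = -8*Y (D(Y) = -4*(Y + Y) = -8*Y)
sqrt(D(24) + 4983) = sqrt(-8*24 + 4983) = sqrt(-192 + 4983) = sqrt(4791)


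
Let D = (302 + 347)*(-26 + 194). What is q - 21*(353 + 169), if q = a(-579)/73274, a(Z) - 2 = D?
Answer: -401560277/36637 ≈ -10961.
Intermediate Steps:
D = 109032 (D = 649*168 = 109032)
a(Z) = 109034 (a(Z) = 2 + 109032 = 109034)
q = 54517/36637 (q = 109034/73274 = 109034*(1/73274) = 54517/36637 ≈ 1.4880)
q - 21*(353 + 169) = 54517/36637 - 21*(353 + 169) = 54517/36637 - 21*522 = 54517/36637 - 1*10962 = 54517/36637 - 10962 = -401560277/36637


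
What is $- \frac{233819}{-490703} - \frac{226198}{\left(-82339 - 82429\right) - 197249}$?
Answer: $\frac{195642490117}{177642827951} \approx 1.1013$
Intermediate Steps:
$- \frac{233819}{-490703} - \frac{226198}{\left(-82339 - 82429\right) - 197249} = \left(-233819\right) \left(- \frac{1}{490703}\right) - \frac{226198}{\left(-82339 - 82429\right) - 197249} = \frac{233819}{490703} - \frac{226198}{-164768 - 197249} = \frac{233819}{490703} - \frac{226198}{-362017} = \frac{233819}{490703} - - \frac{226198}{362017} = \frac{233819}{490703} + \frac{226198}{362017} = \frac{195642490117}{177642827951}$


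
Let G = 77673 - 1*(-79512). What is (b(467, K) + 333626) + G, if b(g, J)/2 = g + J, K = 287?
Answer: 492319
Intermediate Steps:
b(g, J) = 2*J + 2*g (b(g, J) = 2*(g + J) = 2*(J + g) = 2*J + 2*g)
G = 157185 (G = 77673 + 79512 = 157185)
(b(467, K) + 333626) + G = ((2*287 + 2*467) + 333626) + 157185 = ((574 + 934) + 333626) + 157185 = (1508 + 333626) + 157185 = 335134 + 157185 = 492319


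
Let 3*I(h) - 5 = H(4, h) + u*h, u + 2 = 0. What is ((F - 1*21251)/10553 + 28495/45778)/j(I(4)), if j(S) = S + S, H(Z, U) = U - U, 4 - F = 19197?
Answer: 1550737697/966190468 ≈ 1.6050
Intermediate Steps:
u = -2 (u = -2 + 0 = -2)
F = -19193 (F = 4 - 1*19197 = 4 - 19197 = -19193)
H(Z, U) = 0
I(h) = 5/3 - 2*h/3 (I(h) = 5/3 + (0 - 2*h)/3 = 5/3 + (-2*h)/3 = 5/3 - 2*h/3)
j(S) = 2*S
((F - 1*21251)/10553 + 28495/45778)/j(I(4)) = ((-19193 - 1*21251)/10553 + 28495/45778)/((2*(5/3 - 2/3*4))) = ((-19193 - 21251)*(1/10553) + 28495*(1/45778))/((2*(5/3 - 8/3))) = (-40444*1/10553 + 28495/45778)/((2*(-1))) = (-40444/10553 + 28495/45778)/(-2) = -1550737697/483095234*(-1/2) = 1550737697/966190468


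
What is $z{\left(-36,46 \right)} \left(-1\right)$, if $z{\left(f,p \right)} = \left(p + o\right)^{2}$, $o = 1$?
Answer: $-2209$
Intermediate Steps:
$z{\left(f,p \right)} = \left(1 + p\right)^{2}$ ($z{\left(f,p \right)} = \left(p + 1\right)^{2} = \left(1 + p\right)^{2}$)
$z{\left(-36,46 \right)} \left(-1\right) = \left(1 + 46\right)^{2} \left(-1\right) = 47^{2} \left(-1\right) = 2209 \left(-1\right) = -2209$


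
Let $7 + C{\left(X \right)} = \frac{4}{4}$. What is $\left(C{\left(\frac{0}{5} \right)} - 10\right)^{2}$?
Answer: $256$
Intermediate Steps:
$C{\left(X \right)} = -6$ ($C{\left(X \right)} = -7 + \frac{4}{4} = -7 + 4 \cdot \frac{1}{4} = -7 + 1 = -6$)
$\left(C{\left(\frac{0}{5} \right)} - 10\right)^{2} = \left(-6 - 10\right)^{2} = \left(-16\right)^{2} = 256$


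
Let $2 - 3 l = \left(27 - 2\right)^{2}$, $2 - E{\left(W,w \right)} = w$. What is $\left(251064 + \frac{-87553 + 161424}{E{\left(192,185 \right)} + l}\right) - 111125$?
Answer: $\frac{163786895}{1172} \approx 1.3975 \cdot 10^{5}$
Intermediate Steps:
$E{\left(W,w \right)} = 2 - w$
$l = - \frac{623}{3}$ ($l = \frac{2}{3} - \frac{\left(27 - 2\right)^{2}}{3} = \frac{2}{3} - \frac{25^{2}}{3} = \frac{2}{3} - \frac{625}{3} = - \frac{623}{3} \approx -207.67$)
$\left(251064 + \frac{-87553 + 161424}{E{\left(192,185 \right)} + l}\right) - 111125 = \left(251064 + \frac{-87553 + 161424}{\left(2 - 185\right) - \frac{623}{3}}\right) - 111125 = \left(251064 + \frac{73871}{\left(2 - 185\right) - \frac{623}{3}}\right) - 111125 = \left(251064 + \frac{73871}{-183 - \frac{623}{3}}\right) - 111125 = \left(251064 + \frac{73871}{- \frac{1172}{3}}\right) - 111125 = \left(251064 + 73871 \left(- \frac{3}{1172}\right)\right) - 111125 = \left(251064 - \frac{221613}{1172}\right) - 111125 = \frac{294025395}{1172} - 111125 = \frac{163786895}{1172}$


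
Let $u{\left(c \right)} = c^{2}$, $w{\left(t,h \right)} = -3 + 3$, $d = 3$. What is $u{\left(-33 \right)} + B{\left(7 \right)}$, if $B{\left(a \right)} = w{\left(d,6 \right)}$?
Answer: $1089$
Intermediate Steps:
$w{\left(t,h \right)} = 0$
$B{\left(a \right)} = 0$
$u{\left(-33 \right)} + B{\left(7 \right)} = \left(-33\right)^{2} + 0 = 1089 + 0 = 1089$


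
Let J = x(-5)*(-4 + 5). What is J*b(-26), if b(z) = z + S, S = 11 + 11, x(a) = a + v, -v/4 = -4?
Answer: -44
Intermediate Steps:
v = 16 (v = -4*(-4) = 16)
x(a) = 16 + a (x(a) = a + 16 = 16 + a)
S = 22
b(z) = 22 + z (b(z) = z + 22 = 22 + z)
J = 11 (J = (16 - 5)*(-4 + 5) = 11*1 = 11)
J*b(-26) = 11*(22 - 26) = 11*(-4) = -44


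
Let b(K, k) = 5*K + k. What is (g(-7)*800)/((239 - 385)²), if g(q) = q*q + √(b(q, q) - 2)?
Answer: 9800/5329 + 400*I*√11/5329 ≈ 1.839 + 0.24895*I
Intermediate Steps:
b(K, k) = k + 5*K
g(q) = q² + √(-2 + 6*q) (g(q) = q*q + √((q + 5*q) - 2) = q² + √(6*q - 2) = q² + √(-2 + 6*q))
(g(-7)*800)/((239 - 385)²) = (((-7)² + √(-2 + 6*(-7)))*800)/((239 - 385)²) = ((49 + √(-2 - 42))*800)/((-146)²) = ((49 + √(-44))*800)/21316 = ((49 + 2*I*√11)*800)*(1/21316) = (39200 + 1600*I*√11)*(1/21316) = 9800/5329 + 400*I*√11/5329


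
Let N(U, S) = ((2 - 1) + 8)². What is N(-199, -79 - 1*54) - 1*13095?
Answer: -13014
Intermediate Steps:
N(U, S) = 81 (N(U, S) = (1 + 8)² = 9² = 81)
N(-199, -79 - 1*54) - 1*13095 = 81 - 1*13095 = 81 - 13095 = -13014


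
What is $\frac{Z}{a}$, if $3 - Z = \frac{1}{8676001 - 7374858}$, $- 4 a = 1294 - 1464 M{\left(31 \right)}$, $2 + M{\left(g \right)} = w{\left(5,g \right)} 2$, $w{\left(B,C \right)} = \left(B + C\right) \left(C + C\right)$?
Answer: $\frac{7806856}{4248930608791} \approx 1.8374 \cdot 10^{-6}$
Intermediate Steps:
$w{\left(B,C \right)} = 2 C \left(B + C\right)$ ($w{\left(B,C \right)} = \left(B + C\right) 2 C = 2 C \left(B + C\right)$)
$M{\left(g \right)} = -2 + 4 g \left(5 + g\right)$ ($M{\left(g \right)} = -2 + 2 g \left(5 + g\right) 2 = -2 + 4 g \left(5 + g\right)$)
$a = \frac{3265537}{2}$ ($a = - \frac{1294 - 1464 \left(-2 + 4 \cdot 31 \left(5 + 31\right)\right)}{4} = - \frac{1294 - 1464 \left(-2 + 4 \cdot 31 \cdot 36\right)}{4} = - \frac{1294 - 1464 \left(-2 + 4464\right)}{4} = - \frac{1294 - 6532368}{4} = \left(- \frac{1}{4}\right) \left(-6531074\right) = \frac{3265537}{2} \approx 1.6328 \cdot 10^{6}$)
$Z = \frac{3903428}{1301143}$ ($Z = 3 - \frac{1}{8676001 - 7374858} = 3 - \frac{1}{1301143} = \frac{3903428}{1301143} \approx 3.0$)
$\frac{Z}{a} = \frac{3903428}{1301143 \cdot \frac{3265537}{2}} = \frac{3903428}{1301143} \cdot \frac{2}{3265537} = \frac{7806856}{4248930608791}$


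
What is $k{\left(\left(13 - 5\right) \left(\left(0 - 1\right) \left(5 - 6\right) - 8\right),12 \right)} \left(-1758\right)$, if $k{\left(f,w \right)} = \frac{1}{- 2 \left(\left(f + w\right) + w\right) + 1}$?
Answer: $- \frac{1758}{65} \approx -27.046$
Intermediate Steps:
$k{\left(f,w \right)} = \frac{1}{1 - 4 w - 2 f}$ ($k{\left(f,w \right)} = \frac{1}{- 2 \left(f + 2 w\right) + 1} = \frac{1}{\left(- 4 w - 2 f\right) + 1} = \frac{1}{1 - 4 w - 2 f}$)
$k{\left(\left(13 - 5\right) \left(\left(0 - 1\right) \left(5 - 6\right) - 8\right),12 \right)} \left(-1758\right) = - \frac{1}{-1 + 2 \left(13 - 5\right) \left(\left(0 - 1\right) \left(5 - 6\right) - 8\right) + 4 \cdot 12} \left(-1758\right) = - \frac{1}{-1 + 2 \cdot 8 \left(\left(-1\right) \left(-1\right) - 8\right) + 48} \left(-1758\right) = - \frac{1}{-1 + 2 \cdot 8 \left(1 - 8\right) + 48} \left(-1758\right) = - \frac{1}{-1 + 2 \cdot 8 \left(-7\right) + 48} \left(-1758\right) = - \frac{1}{-1 + 2 \left(-56\right) + 48} \left(-1758\right) = - \frac{1}{-1 - 112 + 48} \left(-1758\right) = - \frac{1}{-65} \left(-1758\right) = \left(-1\right) \left(- \frac{1}{65}\right) \left(-1758\right) = \frac{1}{65} \left(-1758\right) = - \frac{1758}{65}$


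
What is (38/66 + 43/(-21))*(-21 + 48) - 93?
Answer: -10221/77 ≈ -132.74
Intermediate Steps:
(38/66 + 43/(-21))*(-21 + 48) - 93 = (38*(1/66) + 43*(-1/21))*27 - 93 = (19/33 - 43/21)*27 - 93 = -340/231*27 - 93 = -3060/77 - 93 = -10221/77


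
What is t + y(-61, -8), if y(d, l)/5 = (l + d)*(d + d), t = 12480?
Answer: 54570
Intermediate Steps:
y(d, l) = 10*d*(d + l) (y(d, l) = 5*((l + d)*(d + d)) = 5*((d + l)*(2*d)) = 5*(2*d*(d + l)) = 10*d*(d + l))
t + y(-61, -8) = 12480 + 10*(-61)*(-61 - 8) = 12480 + 10*(-61)*(-69) = 12480 + 42090 = 54570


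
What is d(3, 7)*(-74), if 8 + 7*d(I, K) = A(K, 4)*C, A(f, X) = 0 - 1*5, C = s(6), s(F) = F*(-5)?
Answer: -10508/7 ≈ -1501.1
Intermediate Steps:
s(F) = -5*F
C = -30 (C = -5*6 = -30)
A(f, X) = -5 (A(f, X) = 0 - 5 = -5)
d(I, K) = 142/7 (d(I, K) = -8/7 + (-5*(-30))/7 = -8/7 + (1/7)*150 = -8/7 + 150/7 = 142/7)
d(3, 7)*(-74) = (142/7)*(-74) = -10508/7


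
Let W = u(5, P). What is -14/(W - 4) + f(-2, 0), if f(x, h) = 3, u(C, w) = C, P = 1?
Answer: -11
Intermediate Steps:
W = 5
-14/(W - 4) + f(-2, 0) = -14/(5 - 4) + 3 = -14/1 + 3 = -14*1 + 3 = -14 + 3 = -11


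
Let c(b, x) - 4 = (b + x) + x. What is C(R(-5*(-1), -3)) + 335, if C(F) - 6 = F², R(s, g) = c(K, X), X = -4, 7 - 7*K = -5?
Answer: 16965/49 ≈ 346.22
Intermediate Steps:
K = 12/7 (K = 1 - ⅐*(-5) = 1 + 5/7 = 12/7 ≈ 1.7143)
c(b, x) = 4 + b + 2*x (c(b, x) = 4 + ((b + x) + x) = 4 + (b + 2*x) = 4 + b + 2*x)
R(s, g) = -16/7 (R(s, g) = 4 + 12/7 + 2*(-4) = 4 + 12/7 - 8 = -16/7)
C(F) = 6 + F²
C(R(-5*(-1), -3)) + 335 = (6 + (-16/7)²) + 335 = (6 + 256/49) + 335 = 550/49 + 335 = 16965/49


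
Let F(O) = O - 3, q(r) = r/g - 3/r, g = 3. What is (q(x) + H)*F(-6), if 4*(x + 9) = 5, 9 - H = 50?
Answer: 48207/124 ≈ 388.77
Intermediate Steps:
H = -41 (H = 9 - 1*50 = 9 - 50 = -41)
x = -31/4 (x = -9 + (¼)*5 = -9 + 5/4 = -31/4 ≈ -7.7500)
q(r) = -3/r + r/3 (q(r) = r/3 - 3/r = -3/r + r/3)
F(O) = -3 + O
(q(x) + H)*F(-6) = ((-3/(-31/4) + (⅓)*(-31/4)) - 41)*(-3 - 6) = ((-3*(-4/31) - 31/12) - 41)*(-9) = ((12/31 - 31/12) - 41)*(-9) = (-817/372 - 41)*(-9) = -16069/372*(-9) = 48207/124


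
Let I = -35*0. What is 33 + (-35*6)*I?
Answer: 33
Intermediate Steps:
I = 0
33 + (-35*6)*I = 33 - 35*6*0 = 33 - 210*0 = 33 + 0 = 33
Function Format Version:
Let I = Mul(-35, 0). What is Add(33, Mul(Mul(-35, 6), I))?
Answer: 33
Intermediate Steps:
I = 0
Add(33, Mul(Mul(-35, 6), I)) = Add(33, Mul(Mul(-35, 6), 0)) = Add(33, Mul(-210, 0)) = Add(33, 0) = 33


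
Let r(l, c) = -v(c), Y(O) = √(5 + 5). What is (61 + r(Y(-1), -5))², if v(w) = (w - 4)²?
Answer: 400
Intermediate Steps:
v(w) = (-4 + w)²
Y(O) = √10
r(l, c) = -(-4 + c)²
(61 + r(Y(-1), -5))² = (61 - (-4 - 5)²)² = (61 - 1*(-9)²)² = (61 - 1*81)² = (61 - 81)² = (-20)² = 400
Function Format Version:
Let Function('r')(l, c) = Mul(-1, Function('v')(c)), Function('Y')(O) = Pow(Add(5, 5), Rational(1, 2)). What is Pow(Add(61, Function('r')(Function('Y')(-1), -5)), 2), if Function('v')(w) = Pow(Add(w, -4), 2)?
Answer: 400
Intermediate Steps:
Function('v')(w) = Pow(Add(-4, w), 2)
Function('Y')(O) = Pow(10, Rational(1, 2))
Function('r')(l, c) = Mul(-1, Pow(Add(-4, c), 2))
Pow(Add(61, Function('r')(Function('Y')(-1), -5)), 2) = Pow(Add(61, Mul(-1, Pow(Add(-4, -5), 2))), 2) = Pow(Add(61, Mul(-1, Pow(-9, 2))), 2) = Pow(Add(61, Mul(-1, 81)), 2) = Pow(Add(61, -81), 2) = Pow(-20, 2) = 400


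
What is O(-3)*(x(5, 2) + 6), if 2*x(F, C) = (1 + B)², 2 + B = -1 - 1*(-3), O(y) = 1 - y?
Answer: 26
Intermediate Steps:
B = 0 (B = -2 + (-1 - 1*(-3)) = -2 + (-1 + 3) = -2 + 2 = 0)
x(F, C) = ½ (x(F, C) = (1 + 0)²/2 = (½)*1² = (½)*1 = ½)
O(-3)*(x(5, 2) + 6) = (1 - 1*(-3))*(½ + 6) = (1 + 3)*(13/2) = 4*(13/2) = 26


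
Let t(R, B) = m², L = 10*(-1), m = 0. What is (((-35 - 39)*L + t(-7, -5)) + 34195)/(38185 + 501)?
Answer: 34935/38686 ≈ 0.90304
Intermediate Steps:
L = -10
t(R, B) = 0 (t(R, B) = 0² = 0)
(((-35 - 39)*L + t(-7, -5)) + 34195)/(38185 + 501) = (((-35 - 39)*(-10) + 0) + 34195)/(38185 + 501) = ((-74*(-10) + 0) + 34195)/38686 = ((740 + 0) + 34195)*(1/38686) = (740 + 34195)*(1/38686) = 34935*(1/38686) = 34935/38686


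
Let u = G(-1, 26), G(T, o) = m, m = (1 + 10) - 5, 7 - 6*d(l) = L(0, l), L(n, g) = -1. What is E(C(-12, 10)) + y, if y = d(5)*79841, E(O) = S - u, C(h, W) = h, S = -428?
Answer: 318062/3 ≈ 1.0602e+5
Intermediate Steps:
d(l) = 4/3 (d(l) = 7/6 - ⅙*(-1) = 7/6 + ⅙ = 4/3)
m = 6 (m = 11 - 5 = 6)
G(T, o) = 6
u = 6
E(O) = -434 (E(O) = -428 - 1*6 = -428 - 6 = -434)
y = 319364/3 (y = (4/3)*79841 = 319364/3 ≈ 1.0645e+5)
E(C(-12, 10)) + y = -434 + 319364/3 = 318062/3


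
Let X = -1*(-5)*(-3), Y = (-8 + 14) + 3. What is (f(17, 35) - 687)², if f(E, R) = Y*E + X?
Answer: 301401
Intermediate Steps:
Y = 9 (Y = 6 + 3 = 9)
X = -15 (X = 5*(-3) = -15)
f(E, R) = -15 + 9*E (f(E, R) = 9*E - 15 = -15 + 9*E)
(f(17, 35) - 687)² = ((-15 + 9*17) - 687)² = ((-15 + 153) - 687)² = (138 - 687)² = (-549)² = 301401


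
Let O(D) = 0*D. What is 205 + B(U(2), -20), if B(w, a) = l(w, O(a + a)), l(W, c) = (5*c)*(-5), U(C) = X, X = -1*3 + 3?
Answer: 205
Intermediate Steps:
O(D) = 0
X = 0 (X = -3 + 3 = 0)
U(C) = 0
l(W, c) = -25*c
B(w, a) = 0 (B(w, a) = -25*0 = 0)
205 + B(U(2), -20) = 205 + 0 = 205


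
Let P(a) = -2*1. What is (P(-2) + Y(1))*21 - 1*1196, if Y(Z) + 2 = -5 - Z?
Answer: -1406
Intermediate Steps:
Y(Z) = -7 - Z (Y(Z) = -2 + (-5 - Z) = -7 - Z)
P(a) = -2
(P(-2) + Y(1))*21 - 1*1196 = (-2 + (-7 - 1*1))*21 - 1*1196 = (-2 + (-7 - 1))*21 - 1196 = (-2 - 8)*21 - 1196 = -10*21 - 1196 = -210 - 1196 = -1406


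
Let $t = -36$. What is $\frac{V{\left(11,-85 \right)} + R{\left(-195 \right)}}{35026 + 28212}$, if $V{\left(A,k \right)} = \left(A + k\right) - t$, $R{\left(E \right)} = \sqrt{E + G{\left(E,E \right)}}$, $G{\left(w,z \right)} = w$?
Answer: $- \frac{19}{31619} + \frac{i \sqrt{390}}{63238} \approx -0.0006009 + 0.00031229 i$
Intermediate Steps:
$R{\left(E \right)} = \sqrt{2} \sqrt{E}$ ($R{\left(E \right)} = \sqrt{E + E} = \sqrt{2 E} = \sqrt{2} \sqrt{E}$)
$V{\left(A,k \right)} = 36 + A + k$ ($V{\left(A,k \right)} = \left(A + k\right) - -36 = \left(A + k\right) + 36 = 36 + A + k$)
$\frac{V{\left(11,-85 \right)} + R{\left(-195 \right)}}{35026 + 28212} = \frac{\left(36 + 11 - 85\right) + \sqrt{2} \sqrt{-195}}{35026 + 28212} = \frac{-38 + \sqrt{2} i \sqrt{195}}{63238} = \left(-38 + i \sqrt{390}\right) \frac{1}{63238} = - \frac{19}{31619} + \frac{i \sqrt{390}}{63238}$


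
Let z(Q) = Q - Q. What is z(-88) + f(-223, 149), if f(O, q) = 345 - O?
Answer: 568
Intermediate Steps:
z(Q) = 0
z(-88) + f(-223, 149) = 0 + (345 - 1*(-223)) = 0 + (345 + 223) = 0 + 568 = 568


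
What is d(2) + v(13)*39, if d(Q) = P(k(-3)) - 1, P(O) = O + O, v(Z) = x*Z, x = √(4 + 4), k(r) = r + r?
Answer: -13 + 1014*√2 ≈ 1421.0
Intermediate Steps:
k(r) = 2*r
x = 2*√2 (x = √8 = 2*√2 ≈ 2.8284)
v(Z) = 2*Z*√2 (v(Z) = (2*√2)*Z = 2*Z*√2)
P(O) = 2*O
d(Q) = -13 (d(Q) = 2*(2*(-3)) - 1 = 2*(-6) - 1 = -12 - 1 = -13)
d(2) + v(13)*39 = -13 + (2*13*√2)*39 = -13 + (26*√2)*39 = -13 + 1014*√2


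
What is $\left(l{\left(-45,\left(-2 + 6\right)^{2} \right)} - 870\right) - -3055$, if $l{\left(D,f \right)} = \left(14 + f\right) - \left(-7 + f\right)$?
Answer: $2206$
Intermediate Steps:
$l{\left(D,f \right)} = 21$
$\left(l{\left(-45,\left(-2 + 6\right)^{2} \right)} - 870\right) - -3055 = \left(21 - 870\right) - -3055 = \left(21 - 870\right) + 3055 = -849 + 3055 = 2206$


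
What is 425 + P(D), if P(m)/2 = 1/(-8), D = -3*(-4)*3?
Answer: 1699/4 ≈ 424.75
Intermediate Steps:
D = 36 (D = 12*3 = 36)
P(m) = -¼ (P(m) = 2/(-8) = 2*(-⅛) = -¼)
425 + P(D) = 425 - ¼ = 1699/4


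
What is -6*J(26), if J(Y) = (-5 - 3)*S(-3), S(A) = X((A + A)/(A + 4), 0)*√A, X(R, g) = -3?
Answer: -144*I*√3 ≈ -249.42*I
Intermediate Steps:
S(A) = -3*√A
J(Y) = 24*I*√3 (J(Y) = (-5 - 3)*(-3*I*√3) = -(-24)*I*√3 = 24*I*√3)
-6*J(26) = -144*I*√3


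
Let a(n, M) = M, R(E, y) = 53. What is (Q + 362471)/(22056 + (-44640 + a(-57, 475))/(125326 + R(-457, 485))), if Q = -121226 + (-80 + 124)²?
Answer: 30489790599/2765315059 ≈ 11.026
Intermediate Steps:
Q = -119290 (Q = -121226 + 44² = -121226 + 1936 = -119290)
(Q + 362471)/(22056 + (-44640 + a(-57, 475))/(125326 + R(-457, 485))) = (-119290 + 362471)/(22056 + (-44640 + 475)/(125326 + 53)) = 243181/(22056 - 44165/125379) = 243181/(2765315059/125379) = 243181*(125379/2765315059) = 30489790599/2765315059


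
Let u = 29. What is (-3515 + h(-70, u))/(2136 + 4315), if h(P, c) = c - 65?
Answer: -3551/6451 ≈ -0.55046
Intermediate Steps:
h(P, c) = -65 + c
(-3515 + h(-70, u))/(2136 + 4315) = (-3515 + (-65 + 29))/(2136 + 4315) = (-3515 - 36)/6451 = -3551*1/6451 = -3551/6451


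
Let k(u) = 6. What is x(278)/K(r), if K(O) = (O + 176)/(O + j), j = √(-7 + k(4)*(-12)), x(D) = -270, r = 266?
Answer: -35910/221 - 135*I*√79/221 ≈ -162.49 - 5.4294*I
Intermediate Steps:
j = I*√79 (j = √(-7 + 6*(-12)) = √(-7 - 72) = √(-79) = I*√79 ≈ 8.8882*I)
K(O) = (176 + O)/(O + I*√79) (K(O) = (O + 176)/(O + I*√79) = (176 + O)/(O + I*√79))
x(278)/K(r) = -270*(266 + I*√79)/(176 + 266) = -(35910/221 + 135*I*√79/221) = -270*(133/221 + I*√79/442) = -35910/221 - 135*I*√79/221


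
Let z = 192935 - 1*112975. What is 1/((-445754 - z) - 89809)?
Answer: -1/615523 ≈ -1.6246e-6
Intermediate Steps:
z = 79960 (z = 192935 - 112975 = 79960)
1/((-445754 - z) - 89809) = 1/((-445754 - 1*79960) - 89809) = 1/((-445754 - 79960) - 89809) = 1/(-525714 - 89809) = 1/(-615523) = -1/615523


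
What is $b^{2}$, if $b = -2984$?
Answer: $8904256$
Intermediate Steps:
$b^{2} = \left(-2984\right)^{2} = 8904256$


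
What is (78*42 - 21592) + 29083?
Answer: 10767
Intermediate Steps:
(78*42 - 21592) + 29083 = (3276 - 21592) + 29083 = -18316 + 29083 = 10767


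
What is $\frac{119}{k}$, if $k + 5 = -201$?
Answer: $- \frac{119}{206} \approx -0.57767$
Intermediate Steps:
$k = -206$ ($k = -5 - 201 = -206$)
$\frac{119}{k} = \frac{119}{-206} = 119 \left(- \frac{1}{206}\right) = - \frac{119}{206}$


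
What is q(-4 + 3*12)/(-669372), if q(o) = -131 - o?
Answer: 163/669372 ≈ 0.00024351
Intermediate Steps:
q(-4 + 3*12)/(-669372) = (-131 - (-4 + 3*12))/(-669372) = (-131 - (-4 + 36))*(-1/669372) = (-131 - 1*32)*(-1/669372) = (-131 - 32)*(-1/669372) = -163*(-1/669372) = 163/669372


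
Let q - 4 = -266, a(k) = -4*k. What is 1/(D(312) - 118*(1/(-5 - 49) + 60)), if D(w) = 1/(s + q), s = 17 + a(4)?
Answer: -783/5541932 ≈ -0.00014129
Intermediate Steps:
q = -262 (q = 4 - 266 = -262)
s = 1 (s = 17 - 4*4 = 17 - 16 = 1)
D(w) = -1/261 (D(w) = 1/(1 - 262) = 1/(-261) = -1/261)
1/(D(312) - 118*(1/(-5 - 49) + 60)) = 1/(-1/261 - 118*(1/(-5 - 49) + 60)) = 1/(-1/261 - 118*(1/(-54) + 60)) = 1/(-1/261 - 118*(-1/54 + 60)) = 1/(-1/261 - 118*3239/54) = 1/(-1/261 - 191101/27) = 1/(-5541932/783) = -783/5541932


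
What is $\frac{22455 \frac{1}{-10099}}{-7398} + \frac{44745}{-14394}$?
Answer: $- \frac{30950770465}{9957502911} \approx -3.1083$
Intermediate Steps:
$\frac{22455 \frac{1}{-10099}}{-7398} + \frac{44745}{-14394} = 22455 \left(- \frac{1}{10099}\right) \left(- \frac{1}{7398}\right) + 44745 \left(- \frac{1}{14394}\right) = \left(- \frac{22455}{10099}\right) \left(- \frac{1}{7398}\right) - \frac{14915}{4798} = \frac{2495}{8301378} - \frac{14915}{4798} = - \frac{30950770465}{9957502911}$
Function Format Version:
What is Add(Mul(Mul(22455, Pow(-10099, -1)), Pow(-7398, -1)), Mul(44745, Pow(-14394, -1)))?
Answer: Rational(-30950770465, 9957502911) ≈ -3.1083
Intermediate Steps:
Add(Mul(Mul(22455, Pow(-10099, -1)), Pow(-7398, -1)), Mul(44745, Pow(-14394, -1))) = Add(Mul(Mul(22455, Rational(-1, 10099)), Rational(-1, 7398)), Mul(44745, Rational(-1, 14394))) = Add(Mul(Rational(-22455, 10099), Rational(-1, 7398)), Rational(-14915, 4798)) = Add(Rational(2495, 8301378), Rational(-14915, 4798)) = Rational(-30950770465, 9957502911)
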